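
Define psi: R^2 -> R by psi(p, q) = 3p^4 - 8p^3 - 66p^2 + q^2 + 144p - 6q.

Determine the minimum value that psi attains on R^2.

psi(p,q) separates as A(p) + B(q), so its minimum is min A + min B.
A'(p) = 12(p - 4)(p - 1)(p + 3) vanishes at p ∈ {-3, 1, 4}; B'(q) = 2q - 6 vanishes at q ∈ {3}.
Local minima of A (where A''>0): A(-3)=-567, A(4)=-224. Local minima of B: B(3)=-9.
So the global minimum of psi is A(-3) + B(3) = -567 − 9 = -576, attained at (-3, 3).

-576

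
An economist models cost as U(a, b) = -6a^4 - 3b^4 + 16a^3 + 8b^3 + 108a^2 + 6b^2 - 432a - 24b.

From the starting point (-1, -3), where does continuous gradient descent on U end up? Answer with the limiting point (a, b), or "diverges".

diverges

U is separable, so gradient descent decouples: a follows -∂U/∂a, b follows -∂U/∂b.
∂U/∂a = -24(a - 3)(a - 2)(a + 3); at a=-1 this is -576, so a increases.
∂U/∂b = -12(b - 2)(b - 1)(b + 1); at b=-3 this is 480, so b decreases.
The b-coordinate has no critical point in that direction and runs off to infinity.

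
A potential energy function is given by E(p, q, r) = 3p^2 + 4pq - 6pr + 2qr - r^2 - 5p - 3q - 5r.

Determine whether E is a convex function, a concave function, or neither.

E is quadratic, so its Hessian is the constant matrix H = [[6, 4, -6], [4, 0, 2], [-6, 2, -2]].
Leading principal minors: 6, -16, -88.
Neither pattern holds ⇒ H is indefinite ⇒ neither convex nor concave.

neither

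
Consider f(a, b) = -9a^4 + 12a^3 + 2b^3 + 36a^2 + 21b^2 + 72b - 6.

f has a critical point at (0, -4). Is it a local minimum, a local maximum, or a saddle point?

The mixed partial ∂²f/∂a∂b is 0, so the Hessian at any point is diag(f_aa, f_bb) = diag(36(-3a^2 + 2a + 2), 6(2b + 7)).
At (0, -4): H = diag(72, -6).
The eigenvalues have opposite signs, so H is indefinite: a saddle point.

saddle point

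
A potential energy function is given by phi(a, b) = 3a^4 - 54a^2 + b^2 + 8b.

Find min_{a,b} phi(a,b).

-259

phi(a,b) separates as P(a) + Q(b), so its minimum is min P + min Q.
P'(a) = 12a(a - 3)(a + 3) vanishes at a ∈ {-3, 0, 3}; Q'(b) = 2b + 8 vanishes at b ∈ {-4}.
Local minima of P (where P''>0): P(-3)=-243, P(3)=-243. Local minima of Q: Q(-4)=-16.
So the global minimum of phi is P(-3) + Q(-4) = -243 − 16 = -259, attained at (-3, -4).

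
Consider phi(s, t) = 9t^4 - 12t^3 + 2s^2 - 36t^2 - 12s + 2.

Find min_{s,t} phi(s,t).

-112

phi(s,t) separates as P(s) + Q(t) + 2, so its minimum is min P + min Q + 2.
P'(s) = 4s - 12 vanishes at s ∈ {3}; Q'(t) = 36t(t - 2)(t + 1) vanishes at t ∈ {-1, 0, 2}.
Local minima of P (where P''>0): P(3)=-18. Local minima of Q: Q(-1)=-15, Q(2)=-96.
So the global minimum of phi is P(3) + Q(2) + 2 = -18 − 96 + 2 = -112, attained at (3, 2).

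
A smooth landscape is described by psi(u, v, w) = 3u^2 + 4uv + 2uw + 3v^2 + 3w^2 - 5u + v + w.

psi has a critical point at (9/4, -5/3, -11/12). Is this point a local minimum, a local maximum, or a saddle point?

local minimum

The Hessian is constant: H = [[6, 4, 2], [4, 6, 0], [2, 0, 6]].
Leading principal minors: Δ₁ = 6, Δ₂ = 20, Δ₃ = 96.
All leading minors are positive, so H is positive definite: a local minimum.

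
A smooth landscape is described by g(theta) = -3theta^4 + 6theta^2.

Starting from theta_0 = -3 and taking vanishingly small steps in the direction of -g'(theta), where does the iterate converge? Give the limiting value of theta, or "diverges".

g'(theta) = -12theta(theta - 1)(theta + 1), so g'(-3) = 288.
Gradient descent moves in the -g' direction, i.e. theta is decreasing.
There is no critical point below theta=-3, and g' keeps the same sign, so the iterate runs off to −∞.

diverges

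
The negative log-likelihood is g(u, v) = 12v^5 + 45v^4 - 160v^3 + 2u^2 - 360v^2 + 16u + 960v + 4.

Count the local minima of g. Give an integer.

2

g separates as a function of u plus a function of v, so ∇g=0 decouples.
∂g/∂u = 4(u + 4) = 0 at u ∈ {-4}; ∂g/∂v = 60(v - 2)(v - 1)(v + 2)(v + 4) = 0 at v ∈ {-4, -2, 1, 2}.
The Hessian is diagonal: diag(g_uu, g_vv). Second derivatives: g_uu(-4)=4; g_vv(-4)=-3600, g_vv(-2)=1440, g_vv(1)=-900, g_vv(2)=1440.
Local minima occur where both diagonal entries positive: (-4, -2), (-4, 2). Count: 2.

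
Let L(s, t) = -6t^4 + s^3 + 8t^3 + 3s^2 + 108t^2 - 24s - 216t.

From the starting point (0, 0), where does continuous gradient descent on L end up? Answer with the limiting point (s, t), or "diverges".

L is separable, so gradient descent decouples: s follows -∂L/∂s, t follows -∂L/∂t.
∂L/∂s = 3(s - 2)(s + 4); at s=0 this is -24, so s increases.
∂L/∂t = -24(t - 3)(t - 1)(t + 3); at t=0 this is -216, so t increases.
s converges to its nearest critical value 2 (a local min of the s-part); t converges to 1. The iterate converges to (2, 1).

(2, 1)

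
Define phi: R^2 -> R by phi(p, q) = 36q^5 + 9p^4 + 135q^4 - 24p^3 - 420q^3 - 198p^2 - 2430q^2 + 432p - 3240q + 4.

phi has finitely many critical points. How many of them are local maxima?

phi separates as a function of p plus a function of q, so ∇phi=0 decouples.
∂phi/∂p = 36(p - 4)(p - 1)(p + 3) = 0 at p ∈ {-3, 1, 4}; ∂phi/∂q = 180(q - 3)(q + 1)(q + 2)(q + 3) = 0 at q ∈ {-3, -2, -1, 3}.
The Hessian is diagonal: diag(phi_pp, phi_qq). Second derivatives: phi_pp(-3)=1008, phi_pp(1)=-432, phi_pp(4)=756; phi_qq(-3)=-2160, phi_qq(-2)=900, phi_qq(-1)=-1440, phi_qq(3)=21600.
Local maxima occur where both diagonal entries negative: (1, -3), (1, -1). Count: 2.

2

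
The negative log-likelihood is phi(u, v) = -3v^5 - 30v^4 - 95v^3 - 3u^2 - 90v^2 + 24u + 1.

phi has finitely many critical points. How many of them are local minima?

phi separates as a function of u plus a function of v, so ∇phi=0 decouples.
∂phi/∂u = -6(u - 4) = 0 at u ∈ {4}; ∂phi/∂v = -15v(v + 1)(v + 3)(v + 4) = 0 at v ∈ {-4, -3, -1, 0}.
The Hessian is diagonal: diag(phi_uu, phi_vv). Second derivatives: phi_uu(4)=-6; phi_vv(-4)=180, phi_vv(-3)=-90, phi_vv(-1)=90, phi_vv(0)=-180.
Local minima occur where both diagonal entries positive: none. Count: 0.

0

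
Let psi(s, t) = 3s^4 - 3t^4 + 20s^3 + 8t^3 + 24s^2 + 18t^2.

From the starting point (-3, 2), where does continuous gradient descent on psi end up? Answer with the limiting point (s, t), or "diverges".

psi is separable, so gradient descent decouples: s follows -∂psi/∂s, t follows -∂psi/∂t.
∂psi/∂s = 12s(s + 1)(s + 4); at s=-3 this is 72, so s decreases.
∂psi/∂t = -12t(t - 3)(t + 1); at t=2 this is 72, so t decreases.
s converges to its nearest critical value -4 (a local min of the s-part); t converges to 0. The iterate converges to (-4, 0).

(-4, 0)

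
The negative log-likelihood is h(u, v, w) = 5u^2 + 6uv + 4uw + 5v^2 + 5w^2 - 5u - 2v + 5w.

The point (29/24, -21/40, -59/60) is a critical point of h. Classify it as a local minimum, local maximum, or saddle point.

The Hessian is constant: H = [[10, 6, 4], [6, 10, 0], [4, 0, 10]].
Leading principal minors: Δ₁ = 10, Δ₂ = 64, Δ₃ = 480.
All leading minors are positive, so H is positive definite: a local minimum.

local minimum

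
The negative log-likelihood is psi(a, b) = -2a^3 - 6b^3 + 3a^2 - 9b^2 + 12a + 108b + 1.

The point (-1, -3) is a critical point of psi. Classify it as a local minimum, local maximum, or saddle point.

local minimum

The mixed partial ∂²psi/∂a∂b is 0, so the Hessian at any point is diag(psi_aa, psi_bb) = diag(6(-2a + 1), -18(2b + 1)).
At (-1, -3): H = diag(18, 90).
Both eigenvalues are positive, so H is positive definite: a local minimum.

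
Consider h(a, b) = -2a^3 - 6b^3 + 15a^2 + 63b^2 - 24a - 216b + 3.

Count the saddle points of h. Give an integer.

h separates as a function of a plus a function of b, so ∇h=0 decouples.
∂h/∂a = -6(a - 4)(a - 1) = 0 at a ∈ {1, 4}; ∂h/∂b = -18(b - 4)(b - 3) = 0 at b ∈ {3, 4}.
The Hessian is diagonal: diag(h_aa, h_bb). Second derivatives: h_aa(1)=18, h_aa(4)=-18; h_bb(3)=18, h_bb(4)=-18.
Saddle points occur where the two diagonal entries have opposite signs: (1, 4), (4, 3). Count: 2.

2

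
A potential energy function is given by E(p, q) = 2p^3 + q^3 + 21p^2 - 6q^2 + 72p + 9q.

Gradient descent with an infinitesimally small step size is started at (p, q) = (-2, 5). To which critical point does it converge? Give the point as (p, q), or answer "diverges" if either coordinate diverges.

(-3, 3)

E is separable, so gradient descent decouples: p follows -∂E/∂p, q follows -∂E/∂q.
∂E/∂p = 6(p + 3)(p + 4); at p=-2 this is 12, so p decreases.
∂E/∂q = 3(q - 3)(q - 1); at q=5 this is 24, so q decreases.
p converges to its nearest critical value -3 (a local min of the p-part); q converges to 3. The iterate converges to (-3, 3).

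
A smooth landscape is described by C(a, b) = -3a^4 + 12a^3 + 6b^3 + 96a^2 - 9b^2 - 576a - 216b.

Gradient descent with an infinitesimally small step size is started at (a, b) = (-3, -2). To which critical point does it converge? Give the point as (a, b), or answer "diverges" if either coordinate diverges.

(3, 4)

C is separable, so gradient descent decouples: a follows -∂C/∂a, b follows -∂C/∂b.
∂C/∂a = -12(a - 4)(a - 3)(a + 4); at a=-3 this is -504, so a increases.
∂C/∂b = 18(b - 4)(b + 3); at b=-2 this is -108, so b increases.
a converges to its nearest critical value 3 (a local min of the a-part); b converges to 4. The iterate converges to (3, 4).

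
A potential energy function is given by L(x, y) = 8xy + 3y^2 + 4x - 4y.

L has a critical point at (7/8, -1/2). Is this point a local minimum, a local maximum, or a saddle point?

saddle point

The Hessian of L is constant: H = [[0, 8], [8, 6]].
det(H) = 0·6 − 8² = -64.
Since det(H) < 0, H is indefinite and the critical point is a saddle point.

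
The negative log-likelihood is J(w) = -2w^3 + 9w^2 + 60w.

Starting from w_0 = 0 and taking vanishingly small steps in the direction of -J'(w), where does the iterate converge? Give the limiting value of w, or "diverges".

J'(w) = -6(w - 5)(w + 2), so J'(0) = 60.
Gradient descent moves in the -J' direction, i.e. w is decreasing.
The nearest critical point in that direction is w = -2, where J'' = 42 > 0 (a local minimum). The iterate converges there.

-2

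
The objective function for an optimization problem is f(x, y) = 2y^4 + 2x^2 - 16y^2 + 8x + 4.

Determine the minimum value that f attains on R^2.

f(x,y) separates as P(x) + Q(y) + 4, so its minimum is min P + min Q + 4.
P'(x) = 4x + 8 vanishes at x ∈ {-2}; Q'(y) = 8y(y - 2)(y + 2) vanishes at y ∈ {-2, 0, 2}.
Local minima of P (where P''>0): P(-2)=-8. Local minima of Q: Q(-2)=-32, Q(2)=-32.
So the global minimum of f is P(-2) + Q(-2) + 4 = -8 − 32 + 4 = -36, attained at (-2, -2).

-36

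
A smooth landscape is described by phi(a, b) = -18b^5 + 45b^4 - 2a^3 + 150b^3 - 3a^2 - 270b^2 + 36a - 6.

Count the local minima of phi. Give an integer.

2

phi separates as a function of a plus a function of b, so ∇phi=0 decouples.
∂phi/∂a = -6(a - 2)(a + 3) = 0 at a ∈ {-3, 2}; ∂phi/∂b = -90b(b - 3)(b - 1)(b + 2) = 0 at b ∈ {-2, 0, 1, 3}.
The Hessian is diagonal: diag(phi_aa, phi_bb). Second derivatives: phi_aa(-3)=30, phi_aa(2)=-30; phi_bb(-2)=2700, phi_bb(0)=-540, phi_bb(1)=540, phi_bb(3)=-2700.
Local minima occur where both diagonal entries positive: (-3, -2), (-3, 1). Count: 2.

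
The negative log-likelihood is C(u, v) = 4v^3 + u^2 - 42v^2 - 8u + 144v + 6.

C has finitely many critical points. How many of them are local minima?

1

C separates as a function of u plus a function of v, so ∇C=0 decouples.
∂C/∂u = 2(u - 4) = 0 at u ∈ {4}; ∂C/∂v = 12(v - 4)(v - 3) = 0 at v ∈ {3, 4}.
The Hessian is diagonal: diag(C_uu, C_vv). Second derivatives: C_uu(4)=2; C_vv(3)=-12, C_vv(4)=12.
Local minima occur where both diagonal entries positive: (4, 4). Count: 1.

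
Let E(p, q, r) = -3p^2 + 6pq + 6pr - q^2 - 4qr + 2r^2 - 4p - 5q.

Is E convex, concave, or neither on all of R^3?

neither

E is quadratic, so its Hessian is the constant matrix H = [[-6, 6, 6], [6, -2, -4], [6, -4, 4]].
Leading principal minors: -6, -24, -216.
Neither pattern holds ⇒ H is indefinite ⇒ neither convex nor concave.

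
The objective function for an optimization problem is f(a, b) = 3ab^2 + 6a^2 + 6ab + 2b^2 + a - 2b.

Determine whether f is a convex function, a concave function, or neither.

neither

The term 3ab^2 is cubic, so the Hessian is not constant.
∂²f/∂b² = 6a + 4, which takes both signs as a varies (negative for sufficiently negative a). A diagonal entry of the Hessian changing sign means the Hessian is neither positive- nor negative-semidefinite on all of R^2.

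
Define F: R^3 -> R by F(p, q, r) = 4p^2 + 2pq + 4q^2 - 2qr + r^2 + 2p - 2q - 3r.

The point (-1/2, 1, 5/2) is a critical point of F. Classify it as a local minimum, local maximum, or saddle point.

local minimum

The Hessian is constant: H = [[8, 2, 0], [2, 8, -2], [0, -2, 2]].
Leading principal minors: Δ₁ = 8, Δ₂ = 60, Δ₃ = 88.
All leading minors are positive, so H is positive definite: a local minimum.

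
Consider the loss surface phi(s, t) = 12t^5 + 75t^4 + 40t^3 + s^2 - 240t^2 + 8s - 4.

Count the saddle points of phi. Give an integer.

phi separates as a function of s plus a function of t, so ∇phi=0 decouples.
∂phi/∂s = 2(s + 4) = 0 at s ∈ {-4}; ∂phi/∂t = 60t(t - 1)(t + 2)(t + 4) = 0 at t ∈ {-4, -2, 0, 1}.
The Hessian is diagonal: diag(phi_ss, phi_tt). Second derivatives: phi_ss(-4)=2; phi_tt(-4)=-2400, phi_tt(-2)=720, phi_tt(0)=-480, phi_tt(1)=900.
Saddle points occur where the two diagonal entries have opposite signs: (-4, -4), (-4, 0). Count: 2.

2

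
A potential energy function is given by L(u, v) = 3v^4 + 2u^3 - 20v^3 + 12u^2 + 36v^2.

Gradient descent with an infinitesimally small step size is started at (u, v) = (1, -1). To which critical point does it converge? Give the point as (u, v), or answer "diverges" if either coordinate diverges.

L is separable, so gradient descent decouples: u follows -∂L/∂u, v follows -∂L/∂v.
∂L/∂u = 6u(u + 4); at u=1 this is 30, so u decreases.
∂L/∂v = 12v(v - 3)(v - 2); at v=-1 this is -144, so v increases.
u converges to its nearest critical value 0 (a local min of the u-part); v converges to 0. The iterate converges to (0, 0).

(0, 0)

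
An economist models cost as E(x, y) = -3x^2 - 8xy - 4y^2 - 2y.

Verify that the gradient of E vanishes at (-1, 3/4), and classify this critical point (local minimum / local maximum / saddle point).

saddle point

∇E = (-6x - 8y, -8x - 8y - 2); substituting (-1, 3/4) gives ∇E = (0, 0), so (-1, 3/4) is indeed a critical point.
The Hessian of E is constant: H = [[-6, -8], [-8, -8]].
det(H) = (-6)·(-8) − (-8)² = -16.
Since det(H) < 0, H is indefinite and the critical point is a saddle point.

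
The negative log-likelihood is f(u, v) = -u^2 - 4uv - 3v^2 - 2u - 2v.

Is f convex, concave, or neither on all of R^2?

f is quadratic, so its Hessian is the constant matrix H = [[-2, -4], [-4, -6]].
det(H) = -4, tr(H) = -8.
det(H) < 0, so H is indefinite: neither convex nor concave.

neither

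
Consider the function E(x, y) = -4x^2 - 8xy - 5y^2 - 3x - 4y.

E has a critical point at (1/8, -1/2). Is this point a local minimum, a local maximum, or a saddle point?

The Hessian of E is constant: H = [[-8, -8], [-8, -10]].
det(H) = (-8)·(-10) − (-8)² = 16.
det(H) > 0 and tr(H) = -18 < 0, so H is negative definite and the point is a local maximum.

local maximum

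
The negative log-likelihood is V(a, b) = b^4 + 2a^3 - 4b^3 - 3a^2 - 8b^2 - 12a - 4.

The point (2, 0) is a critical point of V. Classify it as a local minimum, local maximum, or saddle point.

The mixed partial ∂²V/∂a∂b is 0, so the Hessian at any point is diag(V_aa, V_bb) = diag(6(2a - 1), 4(3b^2 - 6b - 4)).
At (2, 0): H = diag(18, -16).
The eigenvalues have opposite signs, so H is indefinite: a saddle point.

saddle point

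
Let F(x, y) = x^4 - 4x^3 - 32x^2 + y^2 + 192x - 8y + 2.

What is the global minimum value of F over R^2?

-782

F(x,y) separates as P(x) + Q(y) + 2, so its minimum is min P + min Q + 2.
P'(x) = 4(x - 4)(x - 3)(x + 4) vanishes at x ∈ {-4, 3, 4}; Q'(y) = 2y - 8 vanishes at y ∈ {4}.
Local minima of P (where P''>0): P(-4)=-768, P(4)=256. Local minima of Q: Q(4)=-16.
So the global minimum of F is P(-4) + Q(4) + 2 = -768 − 16 + 2 = -782, attained at (-4, 4).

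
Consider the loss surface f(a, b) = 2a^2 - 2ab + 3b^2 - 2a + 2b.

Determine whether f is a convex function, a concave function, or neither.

f is quadratic, so its Hessian is the constant matrix H = [[4, -2], [-2, 6]].
det(H) = 20, tr(H) = 10.
det(H) > 0 and tr(H) > 0, so H is positive definite everywhere: convex.

convex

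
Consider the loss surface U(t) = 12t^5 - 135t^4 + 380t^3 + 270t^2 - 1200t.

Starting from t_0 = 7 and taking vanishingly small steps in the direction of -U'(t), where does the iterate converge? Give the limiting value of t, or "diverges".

5

U'(t) = 60(t - 5)(t - 4)(t - 1)(t + 1), so U'(7) = 17280.
Gradient descent moves in the -U' direction, i.e. t is decreasing.
The nearest critical point in that direction is t = 5, where U'' = 1440 > 0 (a local minimum). The iterate converges there.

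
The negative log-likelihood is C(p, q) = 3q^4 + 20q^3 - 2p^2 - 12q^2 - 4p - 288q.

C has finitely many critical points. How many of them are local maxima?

C separates as a function of p plus a function of q, so ∇C=0 decouples.
∂C/∂p = -4(p + 1) = 0 at p ∈ {-1}; ∂C/∂q = 12(q - 2)(q + 3)(q + 4) = 0 at q ∈ {-4, -3, 2}.
The Hessian is diagonal: diag(C_pp, C_qq). Second derivatives: C_pp(-1)=-4; C_qq(-4)=72, C_qq(-3)=-60, C_qq(2)=360.
Local maxima occur where both diagonal entries negative: (-1, -3). Count: 1.

1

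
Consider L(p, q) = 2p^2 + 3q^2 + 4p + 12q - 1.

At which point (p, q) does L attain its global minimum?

L(p,q) separates as A(p) + B(q) − 1, so its minimum is min A + min B − 1.
A'(p) = 4p + 4 vanishes at p ∈ {-1}; B'(q) = 6q + 12 vanishes at q ∈ {-2}.
Local minima of A (where A''>0): A(-1)=-2. Local minima of B: B(-2)=-12.
So the global minimum of L is A(-1) + B(-2) − 1 = -2 − 12 − 1 = -15, attained at (-1, -2).

(-1, -2)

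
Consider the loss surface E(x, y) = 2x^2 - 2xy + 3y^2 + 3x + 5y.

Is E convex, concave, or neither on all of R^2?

convex

E is quadratic, so its Hessian is the constant matrix H = [[4, -2], [-2, 6]].
det(H) = 20, tr(H) = 10.
det(H) > 0 and tr(H) > 0, so H is positive definite everywhere: convex.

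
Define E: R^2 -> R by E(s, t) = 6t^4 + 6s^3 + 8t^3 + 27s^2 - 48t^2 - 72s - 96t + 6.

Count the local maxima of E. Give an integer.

1

E separates as a function of s plus a function of t, so ∇E=0 decouples.
∂E/∂s = 18(s - 1)(s + 4) = 0 at s ∈ {-4, 1}; ∂E/∂t = 24(t - 2)(t + 1)(t + 2) = 0 at t ∈ {-2, -1, 2}.
The Hessian is diagonal: diag(E_ss, E_tt). Second derivatives: E_ss(-4)=-90, E_ss(1)=90; E_tt(-2)=96, E_tt(-1)=-72, E_tt(2)=288.
Local maxima occur where both diagonal entries negative: (-4, -1). Count: 1.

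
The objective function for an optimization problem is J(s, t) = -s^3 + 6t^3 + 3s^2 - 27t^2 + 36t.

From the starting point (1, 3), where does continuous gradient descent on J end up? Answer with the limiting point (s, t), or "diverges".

(0, 2)

J is separable, so gradient descent decouples: s follows -∂J/∂s, t follows -∂J/∂t.
∂J/∂s = -3s(s - 2); at s=1 this is 3, so s decreases.
∂J/∂t = 18(t - 2)(t - 1); at t=3 this is 36, so t decreases.
s converges to its nearest critical value 0 (a local min of the s-part); t converges to 2. The iterate converges to (0, 2).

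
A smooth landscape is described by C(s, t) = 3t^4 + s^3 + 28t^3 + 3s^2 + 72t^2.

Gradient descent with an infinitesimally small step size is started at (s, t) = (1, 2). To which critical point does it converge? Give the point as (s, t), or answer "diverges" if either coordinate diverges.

(0, 0)

C is separable, so gradient descent decouples: s follows -∂C/∂s, t follows -∂C/∂t.
∂C/∂s = 3s(s + 2); at s=1 this is 9, so s decreases.
∂C/∂t = 12t(t + 3)(t + 4); at t=2 this is 720, so t decreases.
s converges to its nearest critical value 0 (a local min of the s-part); t converges to 0. The iterate converges to (0, 0).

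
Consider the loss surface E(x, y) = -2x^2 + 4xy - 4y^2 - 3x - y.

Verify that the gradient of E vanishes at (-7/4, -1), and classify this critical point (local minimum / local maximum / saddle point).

∇E = (-4x + 4y - 3, 4x - 8y - 1); substituting (-7/4, -1) gives ∇E = (0, 0), so (-7/4, -1) is indeed a critical point.
The Hessian of E is constant: H = [[-4, 4], [4, -8]].
det(H) = (-4)·(-8) − 4² = 16.
det(H) > 0 and tr(H) = -12 < 0, so H is negative definite and the point is a local maximum.

local maximum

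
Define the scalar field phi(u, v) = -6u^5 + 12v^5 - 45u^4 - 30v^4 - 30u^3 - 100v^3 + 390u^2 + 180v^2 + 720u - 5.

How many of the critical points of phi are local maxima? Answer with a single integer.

4

phi separates as a function of u plus a function of v, so ∇phi=0 decouples.
∂phi/∂u = -30(u - 2)(u + 1)(u + 3)(u + 4) = 0 at u ∈ {-4, -3, -1, 2}; ∂phi/∂v = 60v(v - 3)(v - 1)(v + 2) = 0 at v ∈ {-2, 0, 1, 3}.
The Hessian is diagonal: diag(phi_uu, phi_vv). Second derivatives: phi_uu(-4)=540, phi_uu(-3)=-300, phi_uu(-1)=540, phi_uu(2)=-2700; phi_vv(-2)=-1800, phi_vv(0)=360, phi_vv(1)=-360, phi_vv(3)=1800.
Local maxima occur where both diagonal entries negative: (-3, -2), (-3, 1), (2, -2), (2, 1). Count: 4.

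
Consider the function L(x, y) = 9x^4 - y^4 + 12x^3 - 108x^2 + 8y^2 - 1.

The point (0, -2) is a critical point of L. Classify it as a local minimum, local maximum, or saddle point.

local maximum

The mixed partial ∂²L/∂x∂y is 0, so the Hessian at any point is diag(L_xx, L_yy) = diag(36(3x^2 + 2x - 6), 4(-3y^2 + 4)).
At (0, -2): H = diag(-216, -32).
Both eigenvalues are negative, so H is negative definite: a local maximum.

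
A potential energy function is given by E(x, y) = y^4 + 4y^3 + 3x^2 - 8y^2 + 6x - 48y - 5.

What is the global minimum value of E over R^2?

E(x,y) separates as P(x) + Q(y) − 5, so its minimum is min P + min Q − 5.
P'(x) = 6x + 6 vanishes at x ∈ {-1}; Q'(y) = 4(y - 2)(y + 2)(y + 3) vanishes at y ∈ {-3, -2, 2}.
Local minima of P (where P''>0): P(-1)=-3. Local minima of Q: Q(-3)=45, Q(2)=-80.
So the global minimum of E is P(-1) + Q(2) − 5 = -3 − 80 − 5 = -88, attained at (-1, 2).

-88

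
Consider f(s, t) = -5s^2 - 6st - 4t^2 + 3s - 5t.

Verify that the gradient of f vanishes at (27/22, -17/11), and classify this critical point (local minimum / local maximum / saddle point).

∇f = (-10s - 6t + 3, -6s - 8t - 5); substituting (27/22, -17/11) gives ∇f = (0, 0), so (27/22, -17/11) is indeed a critical point.
The Hessian of f is constant: H = [[-10, -6], [-6, -8]].
det(H) = (-10)·(-8) − (-6)² = 44.
det(H) > 0 and tr(H) = -18 < 0, so H is negative definite and the point is a local maximum.

local maximum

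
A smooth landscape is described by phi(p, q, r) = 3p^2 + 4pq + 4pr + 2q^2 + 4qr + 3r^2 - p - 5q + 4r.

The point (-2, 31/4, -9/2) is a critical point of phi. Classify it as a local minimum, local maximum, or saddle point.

The Hessian is constant: H = [[6, 4, 4], [4, 4, 4], [4, 4, 6]].
Leading principal minors: Δ₁ = 6, Δ₂ = 8, Δ₃ = 16.
All leading minors are positive, so H is positive definite: a local minimum.

local minimum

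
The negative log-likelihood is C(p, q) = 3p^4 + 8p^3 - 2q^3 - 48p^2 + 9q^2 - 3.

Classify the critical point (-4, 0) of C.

The mixed partial ∂²C/∂p∂q is 0, so the Hessian at any point is diag(C_pp, C_qq) = diag(12(3p^2 + 4p - 8), 6(-2q + 3)).
At (-4, 0): H = diag(288, 18).
Both eigenvalues are positive, so H is positive definite: a local minimum.

local minimum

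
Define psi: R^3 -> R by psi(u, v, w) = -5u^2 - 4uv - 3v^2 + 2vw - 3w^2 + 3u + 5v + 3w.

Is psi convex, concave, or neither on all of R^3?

concave

psi is quadratic, so its Hessian is the constant matrix H = [[-10, -4, 0], [-4, -6, 2], [0, 2, -6]].
Leading principal minors: -10, 44, -224.
Signs alternate −, +, − ⇒ H ≺ 0 ⇒ concave.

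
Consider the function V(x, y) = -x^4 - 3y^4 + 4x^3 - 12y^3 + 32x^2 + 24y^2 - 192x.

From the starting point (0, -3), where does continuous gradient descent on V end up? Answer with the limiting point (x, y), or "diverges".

V is separable, so gradient descent decouples: x follows -∂V/∂x, y follows -∂V/∂y.
∂V/∂x = -4(x - 4)(x - 3)(x + 4); at x=0 this is -192, so x increases.
∂V/∂y = -12y(y - 1)(y + 4); at y=-3 this is -144, so y increases.
x converges to its nearest critical value 3 (a local min of the x-part); y converges to 0. The iterate converges to (3, 0).

(3, 0)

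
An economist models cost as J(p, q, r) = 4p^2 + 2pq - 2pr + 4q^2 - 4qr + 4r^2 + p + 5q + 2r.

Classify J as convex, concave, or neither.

convex

J is quadratic, so its Hessian is the constant matrix H = [[8, 2, -2], [2, 8, -4], [-2, -4, 8]].
Leading principal minors: 8, 60, 352.
All positive ⇒ H ≻ 0 ⇒ convex.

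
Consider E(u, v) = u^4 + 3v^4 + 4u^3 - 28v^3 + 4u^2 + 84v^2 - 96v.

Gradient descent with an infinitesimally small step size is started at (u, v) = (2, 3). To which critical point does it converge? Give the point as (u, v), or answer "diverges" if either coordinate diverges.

(0, 4)

E is separable, so gradient descent decouples: u follows -∂E/∂u, v follows -∂E/∂v.
∂E/∂u = 4u(u + 1)(u + 2); at u=2 this is 96, so u decreases.
∂E/∂v = 12(v - 4)(v - 2)(v - 1); at v=3 this is -24, so v increases.
u converges to its nearest critical value 0 (a local min of the u-part); v converges to 4. The iterate converges to (0, 4).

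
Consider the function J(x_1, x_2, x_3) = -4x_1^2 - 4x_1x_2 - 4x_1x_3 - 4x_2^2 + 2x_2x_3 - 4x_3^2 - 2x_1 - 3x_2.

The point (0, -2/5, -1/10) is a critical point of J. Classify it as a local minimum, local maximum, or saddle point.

local maximum

The Hessian is constant: H = [[-8, -4, -4], [-4, -8, 2], [-4, 2, -8]].
Leading principal minors: Δ₁ = -8, Δ₂ = 48, Δ₃ = -160.
The minors alternate sign starting negative (−, +, −), so H is negative definite: a local maximum.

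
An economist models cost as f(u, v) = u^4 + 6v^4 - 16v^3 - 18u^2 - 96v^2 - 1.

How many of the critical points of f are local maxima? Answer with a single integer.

1

f separates as a function of u plus a function of v, so ∇f=0 decouples.
∂f/∂u = 4u(u - 3)(u + 3) = 0 at u ∈ {-3, 0, 3}; ∂f/∂v = 24v(v - 4)(v + 2) = 0 at v ∈ {-2, 0, 4}.
The Hessian is diagonal: diag(f_uu, f_vv). Second derivatives: f_uu(-3)=72, f_uu(0)=-36, f_uu(3)=72; f_vv(-2)=288, f_vv(0)=-192, f_vv(4)=576.
Local maxima occur where both diagonal entries negative: (0, 0). Count: 1.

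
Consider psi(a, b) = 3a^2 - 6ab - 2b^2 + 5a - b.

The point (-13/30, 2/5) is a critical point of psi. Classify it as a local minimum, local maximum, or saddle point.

saddle point

The Hessian of psi is constant: H = [[6, -6], [-6, -4]].
det(H) = 6·(-4) − (-6)² = -60.
Since det(H) < 0, H is indefinite and the critical point is a saddle point.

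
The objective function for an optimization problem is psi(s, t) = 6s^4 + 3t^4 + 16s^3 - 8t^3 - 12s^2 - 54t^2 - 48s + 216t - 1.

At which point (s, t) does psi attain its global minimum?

psi(s,t) separates as P(s) + Q(t) − 1, so its minimum is min P + min Q − 1.
P'(s) = 24(s - 1)(s + 1)(s + 2) vanishes at s ∈ {-2, -1, 1}; Q'(t) = 12(t - 3)(t - 2)(t + 3) vanishes at t ∈ {-3, 2, 3}.
Local minima of P (where P''>0): P(-2)=16, P(1)=-38. Local minima of Q: Q(-3)=-675, Q(3)=189.
So the global minimum of psi is P(1) + Q(-3) − 1 = -38 − 675 − 1 = -714, attained at (1, -3).

(1, -3)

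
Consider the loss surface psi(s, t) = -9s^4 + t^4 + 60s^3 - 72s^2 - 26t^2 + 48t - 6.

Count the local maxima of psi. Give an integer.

psi separates as a function of s plus a function of t, so ∇psi=0 decouples.
∂psi/∂s = -36s(s - 4)(s - 1) = 0 at s ∈ {0, 1, 4}; ∂psi/∂t = 4(t - 3)(t - 1)(t + 4) = 0 at t ∈ {-4, 1, 3}.
The Hessian is diagonal: diag(psi_ss, psi_tt). Second derivatives: psi_ss(0)=-144, psi_ss(1)=108, psi_ss(4)=-432; psi_tt(-4)=140, psi_tt(1)=-40, psi_tt(3)=56.
Local maxima occur where both diagonal entries negative: (0, 1), (4, 1). Count: 2.

2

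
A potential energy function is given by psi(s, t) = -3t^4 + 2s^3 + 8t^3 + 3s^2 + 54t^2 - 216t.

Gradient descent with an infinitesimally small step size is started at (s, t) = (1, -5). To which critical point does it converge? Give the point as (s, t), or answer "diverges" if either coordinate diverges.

psi is separable, so gradient descent decouples: s follows -∂psi/∂s, t follows -∂psi/∂t.
∂psi/∂s = 6s(s + 1); at s=1 this is 12, so s decreases.
∂psi/∂t = -12(t - 3)(t - 2)(t + 3); at t=-5 this is 1344, so t decreases.
The t-coordinate has no critical point in that direction and runs off to infinity.

diverges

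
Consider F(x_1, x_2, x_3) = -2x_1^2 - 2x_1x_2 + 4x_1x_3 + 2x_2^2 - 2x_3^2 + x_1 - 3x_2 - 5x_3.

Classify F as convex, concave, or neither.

neither

F is quadratic, so its Hessian is the constant matrix H = [[-4, -2, 4], [-2, 4, 0], [4, 0, -4]].
Leading principal minors: -4, -20, 16.
Neither pattern holds ⇒ H is indefinite ⇒ neither convex nor concave.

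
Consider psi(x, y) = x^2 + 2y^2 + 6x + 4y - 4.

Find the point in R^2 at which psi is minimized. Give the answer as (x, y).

psi(x,y) separates as P(x) + Q(y) − 4, so its minimum is min P + min Q − 4.
P'(x) = 2x + 6 vanishes at x ∈ {-3}; Q'(y) = 4y + 4 vanishes at y ∈ {-1}.
Local minima of P (where P''>0): P(-3)=-9. Local minima of Q: Q(-1)=-2.
So the global minimum of psi is P(-3) + Q(-1) − 4 = -9 − 2 − 4 = -15, attained at (-3, -1).

(-3, -1)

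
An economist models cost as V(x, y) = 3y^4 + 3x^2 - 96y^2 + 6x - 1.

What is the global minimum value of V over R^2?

V(x,y) separates as P(x) + Q(y) − 1, so its minimum is min P + min Q − 1.
P'(x) = 6x + 6 vanishes at x ∈ {-1}; Q'(y) = 12y(y - 4)(y + 4) vanishes at y ∈ {-4, 0, 4}.
Local minima of P (where P''>0): P(-1)=-3. Local minima of Q: Q(-4)=-768, Q(4)=-768.
So the global minimum of V is P(-1) + Q(-4) − 1 = -3 − 768 − 1 = -772, attained at (-1, -4).

-772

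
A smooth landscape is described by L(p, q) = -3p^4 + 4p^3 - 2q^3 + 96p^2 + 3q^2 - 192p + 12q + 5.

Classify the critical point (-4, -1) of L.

saddle point

The mixed partial ∂²L/∂p∂q is 0, so the Hessian at any point is diag(L_pp, L_qq) = diag(12(-3p^2 + 2p + 16), 6(-2q + 1)).
At (-4, -1): H = diag(-480, 18).
The eigenvalues have opposite signs, so H is indefinite: a saddle point.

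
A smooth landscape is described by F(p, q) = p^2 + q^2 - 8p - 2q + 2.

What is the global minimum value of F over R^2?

-15

F(p,q) separates as A(p) + B(q) + 2, so its minimum is min A + min B + 2.
A'(p) = 2p - 8 vanishes at p ∈ {4}; B'(q) = 2q - 2 vanishes at q ∈ {1}.
Local minima of A (where A''>0): A(4)=-16. Local minima of B: B(1)=-1.
So the global minimum of F is A(4) + B(1) + 2 = -16 − 1 + 2 = -15, attained at (4, 1).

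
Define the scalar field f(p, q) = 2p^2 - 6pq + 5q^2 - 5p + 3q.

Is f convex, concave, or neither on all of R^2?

f is quadratic, so its Hessian is the constant matrix H = [[4, -6], [-6, 10]].
det(H) = 4, tr(H) = 14.
det(H) > 0 and tr(H) > 0, so H is positive definite everywhere: convex.

convex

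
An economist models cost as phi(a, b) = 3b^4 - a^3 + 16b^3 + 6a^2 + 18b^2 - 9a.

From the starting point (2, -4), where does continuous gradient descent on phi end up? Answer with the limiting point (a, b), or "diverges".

(1, -3)

phi is separable, so gradient descent decouples: a follows -∂phi/∂a, b follows -∂phi/∂b.
∂phi/∂a = -3(a - 3)(a - 1); at a=2 this is 3, so a decreases.
∂phi/∂b = 12b(b + 1)(b + 3); at b=-4 this is -144, so b increases.
a converges to its nearest critical value 1 (a local min of the a-part); b converges to -3. The iterate converges to (1, -3).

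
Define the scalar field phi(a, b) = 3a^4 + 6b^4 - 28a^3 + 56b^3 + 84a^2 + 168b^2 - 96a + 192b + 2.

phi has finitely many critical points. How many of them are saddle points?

phi separates as a function of a plus a function of b, so ∇phi=0 decouples.
∂phi/∂a = 12(a - 4)(a - 2)(a - 1) = 0 at a ∈ {1, 2, 4}; ∂phi/∂b = 24(b + 1)(b + 2)(b + 4) = 0 at b ∈ {-4, -2, -1}.
The Hessian is diagonal: diag(phi_aa, phi_bb). Second derivatives: phi_aa(1)=36, phi_aa(2)=-24, phi_aa(4)=72; phi_bb(-4)=144, phi_bb(-2)=-48, phi_bb(-1)=72.
Saddle points occur where the two diagonal entries have opposite signs: (1, -2), (2, -4), (2, -1), (4, -2). Count: 4.

4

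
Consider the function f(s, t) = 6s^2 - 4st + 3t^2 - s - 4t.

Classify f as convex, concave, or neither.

convex

f is quadratic, so its Hessian is the constant matrix H = [[12, -4], [-4, 6]].
det(H) = 56, tr(H) = 18.
det(H) > 0 and tr(H) > 0, so H is positive definite everywhere: convex.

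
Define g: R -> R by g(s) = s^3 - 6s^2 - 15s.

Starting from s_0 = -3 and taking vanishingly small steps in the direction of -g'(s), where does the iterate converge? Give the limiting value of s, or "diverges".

g'(s) = 3(s - 5)(s + 1), so g'(-3) = 48.
Gradient descent moves in the -g' direction, i.e. s is decreasing.
There is no critical point below s=-3, and g' keeps the same sign, so the iterate runs off to −∞.

diverges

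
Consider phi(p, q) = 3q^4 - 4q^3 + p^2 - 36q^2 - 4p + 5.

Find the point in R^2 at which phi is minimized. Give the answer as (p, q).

phi(p,q) separates as A(p) + B(q) + 5, so its minimum is min A + min B + 5.
A'(p) = 2p - 4 vanishes at p ∈ {2}; B'(q) = 12q(q - 3)(q + 2) vanishes at q ∈ {-2, 0, 3}.
Local minima of A (where A''>0): A(2)=-4. Local minima of B: B(-2)=-64, B(3)=-189.
So the global minimum of phi is A(2) + B(3) + 5 = -4 − 189 + 5 = -188, attained at (2, 3).

(2, 3)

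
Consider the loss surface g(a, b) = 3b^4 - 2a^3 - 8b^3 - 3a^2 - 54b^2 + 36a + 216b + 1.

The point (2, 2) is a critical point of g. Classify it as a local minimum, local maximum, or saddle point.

The mixed partial ∂²g/∂a∂b is 0, so the Hessian at any point is diag(g_aa, g_bb) = diag(-6(2a + 1), 12(3b^2 - 4b - 9)).
At (2, 2): H = diag(-30, -60).
Both eigenvalues are negative, so H is negative definite: a local maximum.

local maximum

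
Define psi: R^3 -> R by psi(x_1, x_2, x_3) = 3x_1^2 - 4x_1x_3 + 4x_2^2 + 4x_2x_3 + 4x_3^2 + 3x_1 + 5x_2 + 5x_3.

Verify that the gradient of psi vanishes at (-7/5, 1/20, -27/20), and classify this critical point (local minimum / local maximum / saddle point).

local minimum

∇psi = (6x_1 - 4x_3 + 3, 8x_2 + 4x_3 + 5, -4x_1 + 4x_2 + 8x_3 + 5); substituting (-7/5, 1/20, -27/20) gives ∇psi = (0, 0, 0), so (-7/5, 1/20, -27/20) is indeed a critical point.
The Hessian is constant: H = [[6, 0, -4], [0, 8, 4], [-4, 4, 8]].
Leading principal minors: Δ₁ = 6, Δ₂ = 48, Δ₃ = 160.
All leading minors are positive, so H is positive definite: a local minimum.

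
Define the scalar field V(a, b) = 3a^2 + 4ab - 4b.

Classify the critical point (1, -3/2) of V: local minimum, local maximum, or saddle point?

saddle point

The Hessian of V is constant: H = [[6, 4], [4, 0]].
det(H) = 6·0 − 4² = -16.
Since det(H) < 0, H is indefinite and the critical point is a saddle point.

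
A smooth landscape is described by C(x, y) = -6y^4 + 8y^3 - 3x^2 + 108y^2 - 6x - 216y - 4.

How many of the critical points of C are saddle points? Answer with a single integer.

C separates as a function of x plus a function of y, so ∇C=0 decouples.
∂C/∂x = -6(x + 1) = 0 at x ∈ {-1}; ∂C/∂y = -24(y - 3)(y - 1)(y + 3) = 0 at y ∈ {-3, 1, 3}.
The Hessian is diagonal: diag(C_xx, C_yy). Second derivatives: C_xx(-1)=-6; C_yy(-3)=-576, C_yy(1)=192, C_yy(3)=-288.
Saddle points occur where the two diagonal entries have opposite signs: (-1, 1). Count: 1.

1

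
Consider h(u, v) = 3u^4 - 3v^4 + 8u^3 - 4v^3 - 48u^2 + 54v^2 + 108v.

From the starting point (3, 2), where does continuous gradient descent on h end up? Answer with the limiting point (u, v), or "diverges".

(2, -1)

h is separable, so gradient descent decouples: u follows -∂h/∂u, v follows -∂h/∂v.
∂h/∂u = 12u(u - 2)(u + 4); at u=3 this is 252, so u decreases.
∂h/∂v = -12(v - 3)(v + 1)(v + 3); at v=2 this is 180, so v decreases.
u converges to its nearest critical value 2 (a local min of the u-part); v converges to -1. The iterate converges to (2, -1).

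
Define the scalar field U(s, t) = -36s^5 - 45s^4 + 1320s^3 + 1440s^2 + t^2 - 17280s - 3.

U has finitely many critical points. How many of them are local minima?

2

U separates as a function of s plus a function of t, so ∇U=0 decouples.
∂U/∂s = -180(s - 4)(s - 2)(s + 3)(s + 4) = 0 at s ∈ {-4, -3, 2, 4}; ∂U/∂t = 2t = 0 at t ∈ {0}.
The Hessian is diagonal: diag(U_ss, U_tt). Second derivatives: U_ss(-4)=8640, U_ss(-3)=-6300, U_ss(2)=10800, U_ss(4)=-20160; U_tt(0)=2.
Local minima occur where both diagonal entries positive: (-4, 0), (2, 0). Count: 2.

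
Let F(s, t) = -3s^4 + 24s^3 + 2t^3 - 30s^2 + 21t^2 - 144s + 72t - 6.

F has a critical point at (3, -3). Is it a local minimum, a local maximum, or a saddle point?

The mixed partial ∂²F/∂s∂t is 0, so the Hessian at any point is diag(F_ss, F_tt) = diag(12(-3s^2 + 12s - 5), 6(2t + 7)).
At (3, -3): H = diag(48, 6).
Both eigenvalues are positive, so H is positive definite: a local minimum.

local minimum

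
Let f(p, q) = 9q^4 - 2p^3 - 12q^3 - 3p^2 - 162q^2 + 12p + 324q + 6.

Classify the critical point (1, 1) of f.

The mixed partial ∂²f/∂p∂q is 0, so the Hessian at any point is diag(f_pp, f_qq) = diag(-6(2p + 1), 36(3q^2 - 2q - 9)).
At (1, 1): H = diag(-18, -288).
Both eigenvalues are negative, so H is negative definite: a local maximum.

local maximum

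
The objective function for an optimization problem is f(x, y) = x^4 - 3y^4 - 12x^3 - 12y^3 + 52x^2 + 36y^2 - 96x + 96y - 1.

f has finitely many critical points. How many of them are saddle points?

f separates as a function of x plus a function of y, so ∇f=0 decouples.
∂f/∂x = 4(x - 4)(x - 3)(x - 2) = 0 at x ∈ {2, 3, 4}; ∂f/∂y = -12(y - 2)(y + 1)(y + 4) = 0 at y ∈ {-4, -1, 2}.
The Hessian is diagonal: diag(f_xx, f_yy). Second derivatives: f_xx(2)=8, f_xx(3)=-4, f_xx(4)=8; f_yy(-4)=-216, f_yy(-1)=108, f_yy(2)=-216.
Saddle points occur where the two diagonal entries have opposite signs: (2, -4), (2, 2), (3, -1), (4, -4), (4, 2). Count: 5.

5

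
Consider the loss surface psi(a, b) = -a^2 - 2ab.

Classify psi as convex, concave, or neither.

neither

psi is quadratic, so its Hessian is the constant matrix H = [[-2, -2], [-2, 0]].
det(H) = -4, tr(H) = -2.
det(H) < 0, so H is indefinite: neither convex nor concave.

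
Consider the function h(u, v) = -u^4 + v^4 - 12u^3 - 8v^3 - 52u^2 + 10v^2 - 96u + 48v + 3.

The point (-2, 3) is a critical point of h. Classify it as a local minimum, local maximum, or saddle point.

The mixed partial ∂²h/∂u∂v is 0, so the Hessian at any point is diag(h_uu, h_vv) = diag(-4(3u^2 + 18u + 26), 4(3v^2 - 12v + 5)).
At (-2, 3): H = diag(-8, -16).
Both eigenvalues are negative, so H is negative definite: a local maximum.

local maximum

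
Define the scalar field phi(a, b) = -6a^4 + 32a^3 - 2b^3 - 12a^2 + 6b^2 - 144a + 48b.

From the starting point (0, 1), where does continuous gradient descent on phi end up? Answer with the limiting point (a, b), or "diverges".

(2, -2)

phi is separable, so gradient descent decouples: a follows -∂phi/∂a, b follows -∂phi/∂b.
∂phi/∂a = -24(a - 3)(a - 2)(a + 1); at a=0 this is -144, so a increases.
∂phi/∂b = -6(b - 4)(b + 2); at b=1 this is 54, so b decreases.
a converges to its nearest critical value 2 (a local min of the a-part); b converges to -2. The iterate converges to (2, -2).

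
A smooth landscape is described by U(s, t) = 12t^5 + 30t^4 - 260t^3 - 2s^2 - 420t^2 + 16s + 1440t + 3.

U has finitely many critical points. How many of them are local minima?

U separates as a function of s plus a function of t, so ∇U=0 decouples.
∂U/∂s = -4(s - 4) = 0 at s ∈ {4}; ∂U/∂t = 60(t - 3)(t - 1)(t + 2)(t + 4) = 0 at t ∈ {-4, -2, 1, 3}.
The Hessian is diagonal: diag(U_ss, U_tt). Second derivatives: U_ss(4)=-4; U_tt(-4)=-4200, U_tt(-2)=1800, U_tt(1)=-1800, U_tt(3)=4200.
Local minima occur where both diagonal entries positive: none. Count: 0.

0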